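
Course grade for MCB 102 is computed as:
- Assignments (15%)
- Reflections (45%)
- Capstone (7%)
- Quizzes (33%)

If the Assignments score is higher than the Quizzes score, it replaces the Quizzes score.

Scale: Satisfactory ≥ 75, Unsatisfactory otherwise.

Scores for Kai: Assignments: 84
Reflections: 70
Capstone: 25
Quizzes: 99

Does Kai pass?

Assignments (84) ≤ Quizzes (99), so Quizzes stays at 99.
Weighted total:
  Assignments 84 × 0.15 = 12.6
  Reflections 70 × 0.45 = 31.5
  Capstone 25 × 0.07 = 1.75
  Quizzes 99 × 0.33 = 32.67
Sum = 78.52
78.52 ≥ 75 → Satisfactory

Satisfactory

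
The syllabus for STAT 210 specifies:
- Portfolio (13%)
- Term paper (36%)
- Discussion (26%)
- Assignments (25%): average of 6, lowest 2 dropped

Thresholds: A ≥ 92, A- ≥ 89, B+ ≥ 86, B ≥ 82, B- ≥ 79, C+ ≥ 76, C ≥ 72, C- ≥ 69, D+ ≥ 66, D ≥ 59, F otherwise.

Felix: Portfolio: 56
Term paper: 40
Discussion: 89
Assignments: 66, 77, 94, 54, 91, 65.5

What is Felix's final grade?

Assignments: drop 54, 65.5 → average of remaining 4 = 328/4 = 82
Weighted total:
  Portfolio 56 × 0.13 = 7.28
  Term paper 40 × 0.36 = 14.4
  Discussion 89 × 0.26 = 23.14
  Assignments 82 × 0.25 = 20.5
Sum = 65.32
65.32 is ≥ 59 and < 66 → D

D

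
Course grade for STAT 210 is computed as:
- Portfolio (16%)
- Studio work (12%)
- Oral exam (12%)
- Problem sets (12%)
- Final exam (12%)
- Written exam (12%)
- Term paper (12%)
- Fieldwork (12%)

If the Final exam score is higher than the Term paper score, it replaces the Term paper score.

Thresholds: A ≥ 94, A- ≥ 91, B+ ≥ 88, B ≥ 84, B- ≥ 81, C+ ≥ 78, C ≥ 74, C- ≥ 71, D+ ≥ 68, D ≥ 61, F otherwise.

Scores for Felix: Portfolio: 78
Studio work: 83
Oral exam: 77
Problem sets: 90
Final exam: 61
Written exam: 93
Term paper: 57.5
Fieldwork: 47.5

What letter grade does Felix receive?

Final exam (61) > Term paper (57.5), so Term paper counts as 61.
Weighted total:
  Portfolio 78 × 0.16 = 12.48
  Studio work 83 × 0.12 = 9.96
  Oral exam 77 × 0.12 = 9.24
  Problem sets 90 × 0.12 = 10.8
  Final exam 61 × 0.12 = 7.32
  Written exam 93 × 0.12 = 11.16
  Term paper 61 × 0.12 = 7.32
  Fieldwork 47.5 × 0.12 = 5.7
Sum = 73.98
73.98 is ≥ 71 and < 74 → C-

C-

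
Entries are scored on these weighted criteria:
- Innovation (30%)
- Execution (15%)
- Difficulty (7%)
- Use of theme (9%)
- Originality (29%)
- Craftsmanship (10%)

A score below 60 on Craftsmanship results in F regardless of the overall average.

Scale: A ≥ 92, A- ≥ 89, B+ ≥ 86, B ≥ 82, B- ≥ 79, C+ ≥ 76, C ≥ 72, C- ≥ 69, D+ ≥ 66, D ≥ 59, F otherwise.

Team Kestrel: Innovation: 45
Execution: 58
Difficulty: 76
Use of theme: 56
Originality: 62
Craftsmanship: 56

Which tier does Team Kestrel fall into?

F

Craftsmanship score 56 < 60: minimum not met.
Weighted total:
  Innovation 45 × 0.3 = 13.5
  Execution 58 × 0.15 = 8.7
  Difficulty 76 × 0.07 = 5.32
  Use of theme 56 × 0.09 = 5.04
  Originality 62 × 0.29 = 17.98
  Craftsmanship 56 × 0.1 = 5.6
Sum = 56.14
Because the Craftsmanship minimum was not met, the result is F.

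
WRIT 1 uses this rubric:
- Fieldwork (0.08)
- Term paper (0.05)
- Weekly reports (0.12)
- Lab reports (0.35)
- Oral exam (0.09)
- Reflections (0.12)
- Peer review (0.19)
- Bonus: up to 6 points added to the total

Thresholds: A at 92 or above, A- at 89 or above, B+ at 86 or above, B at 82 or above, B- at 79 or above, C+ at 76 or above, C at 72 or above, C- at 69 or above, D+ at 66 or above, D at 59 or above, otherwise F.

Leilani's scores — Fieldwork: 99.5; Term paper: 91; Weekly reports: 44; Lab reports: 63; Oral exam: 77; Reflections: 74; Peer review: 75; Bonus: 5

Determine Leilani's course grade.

Weighted total:
  Fieldwork 99.5 × 0.08 = 7.96
  Term paper 91 × 0.05 = 4.55
  Weekly reports 44 × 0.12 = 5.28
  Lab reports 63 × 0.35 = 22.05
  Oral exam 77 × 0.09 = 6.93
  Reflections 74 × 0.12 = 8.88
  Peer review 75 × 0.19 = 14.25
Sum = 69.9
Bonus: 69.9 + 5 = 74.9
74.9 is ≥ 72 and < 76 → C

C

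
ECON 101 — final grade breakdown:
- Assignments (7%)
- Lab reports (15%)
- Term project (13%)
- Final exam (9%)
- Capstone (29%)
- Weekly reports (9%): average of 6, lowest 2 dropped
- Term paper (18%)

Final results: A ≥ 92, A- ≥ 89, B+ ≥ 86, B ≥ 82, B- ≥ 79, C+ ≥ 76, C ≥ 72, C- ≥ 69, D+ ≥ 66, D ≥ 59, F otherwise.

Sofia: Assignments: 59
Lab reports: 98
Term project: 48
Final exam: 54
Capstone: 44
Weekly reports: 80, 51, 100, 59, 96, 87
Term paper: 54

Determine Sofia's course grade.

Weekly reports: drop 51, 59 → average of remaining 4 = 363/4 = 90.75
Weighted total:
  Assignments 59 × 0.07 = 4.13
  Lab reports 98 × 0.15 = 14.7
  Term project 48 × 0.13 = 6.24
  Final exam 54 × 0.09 = 4.86
  Capstone 44 × 0.29 = 12.76
  Weekly reports 90.75 × 0.09 = 8.1675
  Term paper 54 × 0.18 = 9.72
Sum = 60.5775
60.5775 is ≥ 59 and < 66 → D

D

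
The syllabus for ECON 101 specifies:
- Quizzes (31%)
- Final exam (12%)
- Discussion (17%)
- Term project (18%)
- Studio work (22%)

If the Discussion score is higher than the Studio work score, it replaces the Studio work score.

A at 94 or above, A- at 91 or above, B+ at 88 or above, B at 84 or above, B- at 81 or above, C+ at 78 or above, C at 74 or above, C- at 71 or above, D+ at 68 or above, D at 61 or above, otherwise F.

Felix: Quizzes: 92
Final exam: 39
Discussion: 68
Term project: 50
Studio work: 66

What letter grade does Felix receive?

D+

Discussion (68) > Studio work (66), so Studio work counts as 68.
Weighted total:
  Quizzes 92 × 0.31 = 28.52
  Final exam 39 × 0.12 = 4.68
  Discussion 68 × 0.17 = 11.56
  Term project 50 × 0.18 = 9
  Studio work 68 × 0.22 = 14.96
Sum = 68.72
68.72 is ≥ 68 and < 71 → D+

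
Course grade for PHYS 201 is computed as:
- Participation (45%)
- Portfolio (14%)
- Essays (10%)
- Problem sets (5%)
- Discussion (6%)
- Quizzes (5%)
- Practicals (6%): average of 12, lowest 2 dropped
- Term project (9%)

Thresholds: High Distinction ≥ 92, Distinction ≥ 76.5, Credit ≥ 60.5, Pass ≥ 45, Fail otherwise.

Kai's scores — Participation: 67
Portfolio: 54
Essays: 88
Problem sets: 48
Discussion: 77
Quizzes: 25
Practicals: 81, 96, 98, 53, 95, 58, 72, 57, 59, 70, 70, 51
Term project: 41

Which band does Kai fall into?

Credit

Practicals: drop 51, 53 → average of remaining 10 = 756/10 = 75.6
Weighted total:
  Participation 67 × 0.45 = 30.15
  Portfolio 54 × 0.14 = 7.56
  Essays 88 × 0.1 = 8.8
  Problem sets 48 × 0.05 = 2.4
  Discussion 77 × 0.06 = 4.62
  Quizzes 25 × 0.05 = 1.25
  Practicals 75.6 × 0.06 = 4.536
  Term project 41 × 0.09 = 3.69
Sum = 63.006
63.006 is ≥ 60.5 and < 76.5 → Credit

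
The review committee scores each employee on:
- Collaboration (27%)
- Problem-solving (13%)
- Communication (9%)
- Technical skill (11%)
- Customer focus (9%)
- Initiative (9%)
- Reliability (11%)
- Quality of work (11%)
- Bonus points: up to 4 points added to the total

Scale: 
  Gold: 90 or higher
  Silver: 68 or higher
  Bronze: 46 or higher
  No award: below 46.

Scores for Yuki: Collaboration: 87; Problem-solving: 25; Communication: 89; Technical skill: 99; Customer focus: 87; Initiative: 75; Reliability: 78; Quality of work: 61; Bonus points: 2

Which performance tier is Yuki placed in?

Weighted total:
  Collaboration 87 × 0.27 = 23.49
  Problem-solving 25 × 0.13 = 3.25
  Communication 89 × 0.09 = 8.01
  Technical skill 99 × 0.11 = 10.89
  Customer focus 87 × 0.09 = 7.83
  Initiative 75 × 0.09 = 6.75
  Reliability 78 × 0.11 = 8.58
  Quality of work 61 × 0.11 = 6.71
Sum = 75.51
Bonus points: 75.51 + 2 = 77.51
77.51 is ≥ 68 and < 90 → Silver

Silver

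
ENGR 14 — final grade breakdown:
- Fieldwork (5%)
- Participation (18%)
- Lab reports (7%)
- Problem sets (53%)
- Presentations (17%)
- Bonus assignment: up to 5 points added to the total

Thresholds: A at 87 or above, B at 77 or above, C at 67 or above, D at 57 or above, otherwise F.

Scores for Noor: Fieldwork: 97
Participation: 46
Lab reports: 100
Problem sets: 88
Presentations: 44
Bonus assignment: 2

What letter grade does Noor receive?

C

Weighted total:
  Fieldwork 97 × 0.05 = 4.85
  Participation 46 × 0.18 = 8.28
  Lab reports 100 × 0.07 = 7
  Problem sets 88 × 0.53 = 46.64
  Presentations 44 × 0.17 = 7.48
Sum = 74.25
Bonus assignment: 74.25 + 2 = 76.25
76.25 is ≥ 67 and < 77 → C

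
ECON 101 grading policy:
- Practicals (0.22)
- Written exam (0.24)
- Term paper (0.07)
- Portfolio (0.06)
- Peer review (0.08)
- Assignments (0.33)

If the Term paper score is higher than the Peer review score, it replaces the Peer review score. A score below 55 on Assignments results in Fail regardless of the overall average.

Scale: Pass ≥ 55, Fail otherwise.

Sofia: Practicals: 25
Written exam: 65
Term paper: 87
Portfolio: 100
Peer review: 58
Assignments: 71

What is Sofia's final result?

Term paper (87) > Peer review (58), so Peer review counts as 87.
Assignments score 71 ≥ 55: minimum met.
Weighted total:
  Practicals 25 × 0.22 = 5.5
  Written exam 65 × 0.24 = 15.6
  Term paper 87 × 0.07 = 6.09
  Portfolio 100 × 0.06 = 6
  Peer review 87 × 0.08 = 6.96
  Assignments 71 × 0.33 = 23.43
Sum = 63.58
63.58 ≥ 55 → Pass

Pass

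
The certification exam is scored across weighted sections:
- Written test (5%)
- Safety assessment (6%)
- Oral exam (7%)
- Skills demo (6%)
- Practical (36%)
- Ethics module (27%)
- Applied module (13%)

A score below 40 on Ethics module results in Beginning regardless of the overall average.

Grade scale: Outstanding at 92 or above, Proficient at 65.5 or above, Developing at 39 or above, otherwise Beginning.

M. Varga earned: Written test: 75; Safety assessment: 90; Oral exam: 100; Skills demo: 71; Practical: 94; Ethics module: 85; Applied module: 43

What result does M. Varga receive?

Proficient

Ethics module score 85 ≥ 40: minimum met.
Weighted total:
  Written test 75 × 0.05 = 3.75
  Safety assessment 90 × 0.06 = 5.4
  Oral exam 100 × 0.07 = 7
  Skills demo 71 × 0.06 = 4.26
  Practical 94 × 0.36 = 33.84
  Ethics module 85 × 0.27 = 22.95
  Applied module 43 × 0.13 = 5.59
Sum = 82.79
82.79 is ≥ 65.5 and < 92 → Proficient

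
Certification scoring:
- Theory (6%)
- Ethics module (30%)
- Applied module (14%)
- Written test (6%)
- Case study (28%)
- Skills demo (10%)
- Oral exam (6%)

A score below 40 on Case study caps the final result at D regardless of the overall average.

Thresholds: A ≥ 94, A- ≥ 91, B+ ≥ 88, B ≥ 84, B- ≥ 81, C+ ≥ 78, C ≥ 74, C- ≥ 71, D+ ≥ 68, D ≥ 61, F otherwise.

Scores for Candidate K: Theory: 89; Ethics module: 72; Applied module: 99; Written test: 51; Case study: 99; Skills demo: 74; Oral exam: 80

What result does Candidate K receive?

B-

Case study score 99 ≥ 40: minimum met.
Weighted total:
  Theory 89 × 0.06 = 5.34
  Ethics module 72 × 0.3 = 21.6
  Applied module 99 × 0.14 = 13.86
  Written test 51 × 0.06 = 3.06
  Case study 99 × 0.28 = 27.72
  Skills demo 74 × 0.1 = 7.4
  Oral exam 80 × 0.06 = 4.8
Sum = 83.78
83.78 is ≥ 81 and < 84 → B-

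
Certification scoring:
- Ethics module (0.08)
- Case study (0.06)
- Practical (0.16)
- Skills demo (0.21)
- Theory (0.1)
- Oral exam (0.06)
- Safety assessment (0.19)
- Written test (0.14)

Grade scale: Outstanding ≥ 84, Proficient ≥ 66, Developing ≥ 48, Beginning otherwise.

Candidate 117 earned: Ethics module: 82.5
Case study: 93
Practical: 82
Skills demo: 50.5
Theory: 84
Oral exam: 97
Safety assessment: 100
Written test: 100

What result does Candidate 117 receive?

Weighted total:
  Ethics module 82.5 × 0.08 = 6.6
  Case study 93 × 0.06 = 5.58
  Practical 82 × 0.16 = 13.12
  Skills demo 50.5 × 0.21 = 10.605
  Theory 84 × 0.1 = 8.4
  Oral exam 97 × 0.06 = 5.82
  Safety assessment 100 × 0.19 = 19
  Written test 100 × 0.14 = 14
Sum = 83.125
83.125 is ≥ 66 and < 84 → Proficient

Proficient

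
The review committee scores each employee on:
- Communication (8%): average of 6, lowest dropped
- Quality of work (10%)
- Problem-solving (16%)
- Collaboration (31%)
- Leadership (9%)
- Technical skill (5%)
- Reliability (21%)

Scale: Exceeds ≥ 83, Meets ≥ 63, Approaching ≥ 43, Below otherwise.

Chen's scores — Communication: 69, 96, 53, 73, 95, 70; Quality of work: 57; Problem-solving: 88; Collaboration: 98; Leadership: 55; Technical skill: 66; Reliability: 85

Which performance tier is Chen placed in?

Communication: drop 53 → average of remaining 5 = 403/5 = 80.6
Weighted total:
  Communication 80.6 × 0.08 = 6.448
  Quality of work 57 × 0.1 = 5.7
  Problem-solving 88 × 0.16 = 14.08
  Collaboration 98 × 0.31 = 30.38
  Leadership 55 × 0.09 = 4.95
  Technical skill 66 × 0.05 = 3.3
  Reliability 85 × 0.21 = 17.85
Sum = 82.708
82.708 is ≥ 63 and < 83 → Meets

Meets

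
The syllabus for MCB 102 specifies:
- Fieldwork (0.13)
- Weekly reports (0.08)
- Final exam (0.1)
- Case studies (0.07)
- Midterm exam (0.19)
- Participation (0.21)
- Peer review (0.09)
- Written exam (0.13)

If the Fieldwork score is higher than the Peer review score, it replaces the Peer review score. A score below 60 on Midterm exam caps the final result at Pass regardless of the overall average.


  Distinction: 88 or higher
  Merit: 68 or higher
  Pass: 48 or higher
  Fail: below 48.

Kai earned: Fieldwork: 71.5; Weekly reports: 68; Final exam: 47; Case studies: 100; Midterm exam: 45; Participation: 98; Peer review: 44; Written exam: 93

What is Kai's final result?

Fieldwork (71.5) > Peer review (44), so Peer review counts as 71.5.
Midterm exam score 45 < 60: minimum not met.
Weighted total:
  Fieldwork 71.5 × 0.13 = 9.295
  Weekly reports 68 × 0.08 = 5.44
  Final exam 47 × 0.1 = 4.7
  Case studies 100 × 0.07 = 7
  Midterm exam 45 × 0.19 = 8.55
  Participation 98 × 0.21 = 20.58
  Peer review 71.5 × 0.09 = 6.435
  Written exam 93 × 0.13 = 12.09
Sum = 74.09
74.09 would be Merit; cap at Pass applies → Pass.

Pass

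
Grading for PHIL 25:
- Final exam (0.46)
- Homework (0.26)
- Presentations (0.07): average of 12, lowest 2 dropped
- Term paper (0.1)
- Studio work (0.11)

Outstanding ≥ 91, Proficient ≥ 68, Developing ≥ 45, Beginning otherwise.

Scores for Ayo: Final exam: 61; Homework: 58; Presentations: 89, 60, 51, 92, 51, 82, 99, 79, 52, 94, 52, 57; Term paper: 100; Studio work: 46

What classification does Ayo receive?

Presentations: drop 51, 51 → average of remaining 10 = 756/10 = 75.6
Weighted total:
  Final exam 61 × 0.46 = 28.06
  Homework 58 × 0.26 = 15.08
  Presentations 75.6 × 0.07 = 5.292
  Term paper 100 × 0.1 = 10
  Studio work 46 × 0.11 = 5.06
Sum = 63.492
63.492 is ≥ 45 and < 68 → Developing

Developing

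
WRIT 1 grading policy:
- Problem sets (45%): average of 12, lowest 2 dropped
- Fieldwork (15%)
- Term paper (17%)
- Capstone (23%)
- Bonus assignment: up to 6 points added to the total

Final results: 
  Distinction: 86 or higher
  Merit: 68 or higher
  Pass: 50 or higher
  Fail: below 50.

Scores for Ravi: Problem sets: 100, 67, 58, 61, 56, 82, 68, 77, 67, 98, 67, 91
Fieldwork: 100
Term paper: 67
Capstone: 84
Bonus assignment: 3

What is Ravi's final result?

Problem sets: drop 56, 58 → average of remaining 10 = 778/10 = 77.8
Weighted total:
  Problem sets 77.8 × 0.45 = 35.01
  Fieldwork 100 × 0.15 = 15
  Term paper 67 × 0.17 = 11.39
  Capstone 84 × 0.23 = 19.32
Sum = 80.72
Bonus assignment: 80.72 + 3 = 83.72
83.72 is ≥ 68 and < 86 → Merit

Merit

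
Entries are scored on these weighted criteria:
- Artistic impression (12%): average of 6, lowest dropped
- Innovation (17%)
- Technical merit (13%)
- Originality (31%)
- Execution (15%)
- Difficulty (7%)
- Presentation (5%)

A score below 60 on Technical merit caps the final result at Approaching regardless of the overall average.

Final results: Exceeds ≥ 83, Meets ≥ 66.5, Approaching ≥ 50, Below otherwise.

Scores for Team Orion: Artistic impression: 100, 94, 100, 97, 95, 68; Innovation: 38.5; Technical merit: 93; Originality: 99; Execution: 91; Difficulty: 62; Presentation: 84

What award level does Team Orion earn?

Artistic impression: drop 68 → average of remaining 5 = 486/5 = 97.2
Technical merit score 93 ≥ 60: minimum met.
Weighted total:
  Artistic impression 97.2 × 0.12 = 11.664
  Innovation 38.5 × 0.17 = 6.545
  Technical merit 93 × 0.13 = 12.09
  Originality 99 × 0.31 = 30.69
  Execution 91 × 0.15 = 13.65
  Difficulty 62 × 0.07 = 4.34
  Presentation 84 × 0.05 = 4.2
Sum = 83.179
83.179 ≥ 83 → Exceeds

Exceeds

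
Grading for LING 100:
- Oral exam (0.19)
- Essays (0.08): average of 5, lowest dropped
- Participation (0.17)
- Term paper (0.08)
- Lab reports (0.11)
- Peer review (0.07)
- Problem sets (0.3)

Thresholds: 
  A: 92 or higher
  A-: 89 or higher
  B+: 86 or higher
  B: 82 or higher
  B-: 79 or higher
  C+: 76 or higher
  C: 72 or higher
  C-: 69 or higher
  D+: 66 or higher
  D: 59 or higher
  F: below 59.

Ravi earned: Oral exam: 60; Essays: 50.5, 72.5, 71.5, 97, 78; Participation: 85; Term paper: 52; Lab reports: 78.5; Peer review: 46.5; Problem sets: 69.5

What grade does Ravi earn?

C-

Essays: drop 50.5 → average of remaining 4 = 319/4 = 79.75
Weighted total:
  Oral exam 60 × 0.19 = 11.4
  Essays 79.75 × 0.08 = 6.38
  Participation 85 × 0.17 = 14.45
  Term paper 52 × 0.08 = 4.16
  Lab reports 78.5 × 0.11 = 8.635
  Peer review 46.5 × 0.07 = 3.255
  Problem sets 69.5 × 0.3 = 20.85
Sum = 69.13
69.13 is ≥ 69 and < 72 → C-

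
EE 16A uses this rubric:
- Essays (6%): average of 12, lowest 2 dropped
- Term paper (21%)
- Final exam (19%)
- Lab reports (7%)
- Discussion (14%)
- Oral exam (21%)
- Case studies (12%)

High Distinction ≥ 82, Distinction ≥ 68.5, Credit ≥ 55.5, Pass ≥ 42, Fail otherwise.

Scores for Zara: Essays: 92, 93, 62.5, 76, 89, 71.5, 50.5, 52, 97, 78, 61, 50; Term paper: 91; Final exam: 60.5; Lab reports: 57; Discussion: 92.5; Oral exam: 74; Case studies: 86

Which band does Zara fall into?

Distinction

Essays: drop 50, 50.5 → average of remaining 10 = 772/10 = 77.2
Weighted total:
  Essays 77.2 × 0.06 = 4.632
  Term paper 91 × 0.21 = 19.11
  Final exam 60.5 × 0.19 = 11.495
  Lab reports 57 × 0.07 = 3.99
  Discussion 92.5 × 0.14 = 12.95
  Oral exam 74 × 0.21 = 15.54
  Case studies 86 × 0.12 = 10.32
Sum = 78.037
78.037 is ≥ 68.5 and < 82 → Distinction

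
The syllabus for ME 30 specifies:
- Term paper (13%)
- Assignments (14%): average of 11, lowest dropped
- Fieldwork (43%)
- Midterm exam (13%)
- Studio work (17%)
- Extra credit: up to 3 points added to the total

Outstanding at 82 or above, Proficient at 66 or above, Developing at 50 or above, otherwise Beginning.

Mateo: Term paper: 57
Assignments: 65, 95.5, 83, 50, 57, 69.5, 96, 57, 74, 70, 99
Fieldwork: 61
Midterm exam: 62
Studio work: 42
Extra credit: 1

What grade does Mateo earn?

Developing

Assignments: drop 50 → average of remaining 10 = 766/10 = 76.6
Weighted total:
  Term paper 57 × 0.13 = 7.41
  Assignments 76.6 × 0.14 = 10.724
  Fieldwork 61 × 0.43 = 26.23
  Midterm exam 62 × 0.13 = 8.06
  Studio work 42 × 0.17 = 7.14
Sum = 59.564
Extra credit: 59.564 + 1 = 60.564
60.564 is ≥ 50 and < 66 → Developing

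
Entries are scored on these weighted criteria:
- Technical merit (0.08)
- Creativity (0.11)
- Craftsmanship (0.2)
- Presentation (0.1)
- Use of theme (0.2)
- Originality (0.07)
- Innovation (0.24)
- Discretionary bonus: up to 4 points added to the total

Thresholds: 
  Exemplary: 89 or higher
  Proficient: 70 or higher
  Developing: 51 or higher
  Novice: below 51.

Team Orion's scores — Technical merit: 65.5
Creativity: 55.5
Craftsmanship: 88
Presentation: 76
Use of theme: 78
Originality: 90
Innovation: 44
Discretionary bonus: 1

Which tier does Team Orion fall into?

Weighted total:
  Technical merit 65.5 × 0.08 = 5.24
  Creativity 55.5 × 0.11 = 6.105
  Craftsmanship 88 × 0.2 = 17.6
  Presentation 76 × 0.1 = 7.6
  Use of theme 78 × 0.2 = 15.6
  Originality 90 × 0.07 = 6.3
  Innovation 44 × 0.24 = 10.56
Sum = 69.005
Discretionary bonus: 69.005 + 1 = 70.005
70.005 is ≥ 70 and < 89 → Proficient

Proficient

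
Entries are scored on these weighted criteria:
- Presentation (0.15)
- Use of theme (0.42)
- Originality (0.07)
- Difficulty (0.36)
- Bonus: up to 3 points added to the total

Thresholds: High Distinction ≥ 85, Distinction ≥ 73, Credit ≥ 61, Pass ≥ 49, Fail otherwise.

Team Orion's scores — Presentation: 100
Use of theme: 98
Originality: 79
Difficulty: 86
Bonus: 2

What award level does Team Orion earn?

High Distinction

Weighted total:
  Presentation 100 × 0.15 = 15
  Use of theme 98 × 0.42 = 41.16
  Originality 79 × 0.07 = 5.53
  Difficulty 86 × 0.36 = 30.96
Sum = 92.65
Bonus: 92.65 + 2 = 94.65
94.65 ≥ 85 → High Distinction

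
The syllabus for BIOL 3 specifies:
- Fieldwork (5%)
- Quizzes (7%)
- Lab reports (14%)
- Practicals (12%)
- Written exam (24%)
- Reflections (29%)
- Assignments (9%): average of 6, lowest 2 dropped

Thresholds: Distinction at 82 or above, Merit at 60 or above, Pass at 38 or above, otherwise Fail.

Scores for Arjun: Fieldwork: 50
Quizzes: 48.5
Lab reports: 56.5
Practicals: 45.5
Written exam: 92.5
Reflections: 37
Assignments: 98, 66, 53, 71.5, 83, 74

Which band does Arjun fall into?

Assignments: drop 53, 66 → average of remaining 4 = 326.5/4 = 81.625
Weighted total:
  Fieldwork 50 × 0.05 = 2.5
  Quizzes 48.5 × 0.07 = 3.395
  Lab reports 56.5 × 0.14 = 7.91
  Practicals 45.5 × 0.12 = 5.46
  Written exam 92.5 × 0.24 = 22.2
  Reflections 37 × 0.29 = 10.73
  Assignments 81.625 × 0.09 = 7.34625
Sum = 59.54125
59.54125 is ≥ 38 and < 60 → Pass

Pass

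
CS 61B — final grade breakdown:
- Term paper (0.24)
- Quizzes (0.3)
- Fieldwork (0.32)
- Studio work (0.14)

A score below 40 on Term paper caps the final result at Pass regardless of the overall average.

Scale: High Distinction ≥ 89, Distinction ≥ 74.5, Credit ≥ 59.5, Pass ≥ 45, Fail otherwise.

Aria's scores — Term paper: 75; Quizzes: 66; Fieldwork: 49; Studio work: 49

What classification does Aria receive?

Term paper score 75 ≥ 40: minimum met.
Weighted total:
  Term paper 75 × 0.24 = 18
  Quizzes 66 × 0.3 = 19.8
  Fieldwork 49 × 0.32 = 15.68
  Studio work 49 × 0.14 = 6.86
Sum = 60.34
60.34 is ≥ 59.5 and < 74.5 → Credit

Credit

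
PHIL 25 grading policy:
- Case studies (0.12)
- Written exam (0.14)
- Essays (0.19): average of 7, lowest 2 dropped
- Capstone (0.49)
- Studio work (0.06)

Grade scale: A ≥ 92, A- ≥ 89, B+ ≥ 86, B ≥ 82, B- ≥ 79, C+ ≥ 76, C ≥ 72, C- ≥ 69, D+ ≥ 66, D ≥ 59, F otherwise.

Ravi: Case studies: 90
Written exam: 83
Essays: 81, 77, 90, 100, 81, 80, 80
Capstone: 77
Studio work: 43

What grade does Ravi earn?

Essays: drop 77, 80 → average of remaining 5 = 432/5 = 86.4
Weighted total:
  Case studies 90 × 0.12 = 10.8
  Written exam 83 × 0.14 = 11.62
  Essays 86.4 × 0.19 = 16.416
  Capstone 77 × 0.49 = 37.73
  Studio work 43 × 0.06 = 2.58
Sum = 79.146
79.146 is ≥ 79 and < 82 → B-

B-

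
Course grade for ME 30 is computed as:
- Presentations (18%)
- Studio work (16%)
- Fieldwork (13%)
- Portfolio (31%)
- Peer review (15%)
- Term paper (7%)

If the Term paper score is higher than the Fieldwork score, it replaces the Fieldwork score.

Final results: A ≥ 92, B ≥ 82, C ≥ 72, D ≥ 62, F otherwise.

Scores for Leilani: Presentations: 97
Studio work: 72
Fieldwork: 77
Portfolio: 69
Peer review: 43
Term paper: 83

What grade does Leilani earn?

C

Term paper (83) > Fieldwork (77), so Fieldwork counts as 83.
Weighted total:
  Presentations 97 × 0.18 = 17.46
  Studio work 72 × 0.16 = 11.52
  Fieldwork 83 × 0.13 = 10.79
  Portfolio 69 × 0.31 = 21.39
  Peer review 43 × 0.15 = 6.45
  Term paper 83 × 0.07 = 5.81
Sum = 73.42
73.42 is ≥ 72 and < 82 → C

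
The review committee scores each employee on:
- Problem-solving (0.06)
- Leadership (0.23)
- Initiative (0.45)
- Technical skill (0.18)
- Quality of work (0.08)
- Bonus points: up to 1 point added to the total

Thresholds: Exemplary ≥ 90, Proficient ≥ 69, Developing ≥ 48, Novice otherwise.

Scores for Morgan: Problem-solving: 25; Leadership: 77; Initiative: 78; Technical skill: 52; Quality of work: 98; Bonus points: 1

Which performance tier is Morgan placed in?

Proficient

Weighted total:
  Problem-solving 25 × 0.06 = 1.5
  Leadership 77 × 0.23 = 17.71
  Initiative 78 × 0.45 = 35.1
  Technical skill 52 × 0.18 = 9.36
  Quality of work 98 × 0.08 = 7.84
Sum = 71.51
Bonus points: 71.51 + 1 = 72.51
72.51 is ≥ 69 and < 90 → Proficient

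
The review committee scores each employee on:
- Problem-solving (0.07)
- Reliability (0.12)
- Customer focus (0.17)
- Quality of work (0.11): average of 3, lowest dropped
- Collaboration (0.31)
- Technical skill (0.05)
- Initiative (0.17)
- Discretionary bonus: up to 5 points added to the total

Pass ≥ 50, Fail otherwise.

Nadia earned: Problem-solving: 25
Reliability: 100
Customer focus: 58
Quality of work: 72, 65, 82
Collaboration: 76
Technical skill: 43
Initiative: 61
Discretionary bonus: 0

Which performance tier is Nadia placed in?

Quality of work: drop 65 → average of remaining 2 = 154/2 = 77
Weighted total:
  Problem-solving 25 × 0.07 = 1.75
  Reliability 100 × 0.12 = 12
  Customer focus 58 × 0.17 = 9.86
  Quality of work 77 × 0.11 = 8.47
  Collaboration 76 × 0.31 = 23.56
  Technical skill 43 × 0.05 = 2.15
  Initiative 61 × 0.17 = 10.37
Sum = 68.16
Discretionary bonus: 68.16 + 0 = 68.16
68.16 ≥ 50 → Pass

Pass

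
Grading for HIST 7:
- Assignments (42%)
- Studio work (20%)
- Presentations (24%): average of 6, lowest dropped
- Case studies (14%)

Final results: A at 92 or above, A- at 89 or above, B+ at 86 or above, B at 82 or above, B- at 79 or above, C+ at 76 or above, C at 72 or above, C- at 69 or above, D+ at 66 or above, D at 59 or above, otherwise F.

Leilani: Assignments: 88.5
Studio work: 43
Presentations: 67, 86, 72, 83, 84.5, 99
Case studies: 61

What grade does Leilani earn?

C

Presentations: drop 67 → average of remaining 5 = 424.5/5 = 84.9
Weighted total:
  Assignments 88.5 × 0.42 = 37.17
  Studio work 43 × 0.2 = 8.6
  Presentations 84.9 × 0.24 = 20.376
  Case studies 61 × 0.14 = 8.54
Sum = 74.686
74.686 is ≥ 72 and < 76 → C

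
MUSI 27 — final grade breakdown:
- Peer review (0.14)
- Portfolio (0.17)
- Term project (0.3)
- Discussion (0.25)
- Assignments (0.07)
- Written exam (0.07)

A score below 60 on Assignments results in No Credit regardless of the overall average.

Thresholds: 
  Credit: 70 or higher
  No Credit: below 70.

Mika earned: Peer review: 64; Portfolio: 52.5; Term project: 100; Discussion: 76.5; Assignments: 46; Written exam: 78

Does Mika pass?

No Credit

Assignments score 46 < 60: minimum not met.
Weighted total:
  Peer review 64 × 0.14 = 8.96
  Portfolio 52.5 × 0.17 = 8.925
  Term project 100 × 0.3 = 30
  Discussion 76.5 × 0.25 = 19.125
  Assignments 46 × 0.07 = 3.22
  Written exam 78 × 0.07 = 5.46
Sum = 75.69
Because the Assignments minimum was not met, the result is No Credit.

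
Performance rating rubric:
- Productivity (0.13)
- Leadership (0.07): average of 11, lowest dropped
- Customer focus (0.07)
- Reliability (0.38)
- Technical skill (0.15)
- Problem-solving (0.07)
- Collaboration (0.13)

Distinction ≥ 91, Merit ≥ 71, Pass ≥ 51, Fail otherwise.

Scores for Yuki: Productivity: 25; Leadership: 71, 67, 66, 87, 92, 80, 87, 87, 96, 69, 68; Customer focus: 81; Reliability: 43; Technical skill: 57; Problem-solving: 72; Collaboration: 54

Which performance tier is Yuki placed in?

Leadership: drop 66 → average of remaining 10 = 804/10 = 80.4
Weighted total:
  Productivity 25 × 0.13 = 3.25
  Leadership 80.4 × 0.07 = 5.628
  Customer focus 81 × 0.07 = 5.67
  Reliability 43 × 0.38 = 16.34
  Technical skill 57 × 0.15 = 8.55
  Problem-solving 72 × 0.07 = 5.04
  Collaboration 54 × 0.13 = 7.02
Sum = 51.498
51.498 is ≥ 51 and < 71 → Pass

Pass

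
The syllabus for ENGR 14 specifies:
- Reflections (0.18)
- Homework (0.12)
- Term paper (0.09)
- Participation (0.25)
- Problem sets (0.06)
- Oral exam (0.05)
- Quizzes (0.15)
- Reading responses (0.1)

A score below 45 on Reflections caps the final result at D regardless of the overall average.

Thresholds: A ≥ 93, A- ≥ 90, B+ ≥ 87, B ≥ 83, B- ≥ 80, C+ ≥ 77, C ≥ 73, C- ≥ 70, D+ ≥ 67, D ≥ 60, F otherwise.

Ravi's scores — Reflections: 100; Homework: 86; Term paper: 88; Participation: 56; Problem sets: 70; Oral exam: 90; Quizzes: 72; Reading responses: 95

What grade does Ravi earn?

C+

Reflections score 100 ≥ 45: minimum met.
Weighted total:
  Reflections 100 × 0.18 = 18
  Homework 86 × 0.12 = 10.32
  Term paper 88 × 0.09 = 7.92
  Participation 56 × 0.25 = 14
  Problem sets 70 × 0.06 = 4.2
  Oral exam 90 × 0.05 = 4.5
  Quizzes 72 × 0.15 = 10.8
  Reading responses 95 × 0.1 = 9.5
Sum = 79.24
79.24 is ≥ 77 and < 80 → C+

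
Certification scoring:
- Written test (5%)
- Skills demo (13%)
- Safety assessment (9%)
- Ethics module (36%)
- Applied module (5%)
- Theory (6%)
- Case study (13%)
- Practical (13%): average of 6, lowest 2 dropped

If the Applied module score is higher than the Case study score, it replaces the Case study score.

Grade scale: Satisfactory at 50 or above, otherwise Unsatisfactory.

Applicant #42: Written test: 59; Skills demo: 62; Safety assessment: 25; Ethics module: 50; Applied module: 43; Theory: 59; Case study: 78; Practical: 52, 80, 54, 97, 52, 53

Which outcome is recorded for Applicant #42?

Satisfactory

Practical: drop 52, 52 → average of remaining 4 = 284/4 = 71
Applied module (43) ≤ Case study (78), so Case study stays at 78.
Weighted total:
  Written test 59 × 0.05 = 2.95
  Skills demo 62 × 0.13 = 8.06
  Safety assessment 25 × 0.09 = 2.25
  Ethics module 50 × 0.36 = 18
  Applied module 43 × 0.05 = 2.15
  Theory 59 × 0.06 = 3.54
  Case study 78 × 0.13 = 10.14
  Practical 71 × 0.13 = 9.23
Sum = 56.32
56.32 ≥ 50 → Satisfactory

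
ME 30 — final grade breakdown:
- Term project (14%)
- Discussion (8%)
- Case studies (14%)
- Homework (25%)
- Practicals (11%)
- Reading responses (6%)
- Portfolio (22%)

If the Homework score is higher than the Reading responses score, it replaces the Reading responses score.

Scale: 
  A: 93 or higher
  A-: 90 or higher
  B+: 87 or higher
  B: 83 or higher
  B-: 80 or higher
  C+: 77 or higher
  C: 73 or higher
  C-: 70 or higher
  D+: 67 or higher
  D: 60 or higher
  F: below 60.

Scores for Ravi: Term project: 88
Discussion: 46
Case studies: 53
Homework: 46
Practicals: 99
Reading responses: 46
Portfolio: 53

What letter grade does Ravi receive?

Homework (46) ≤ Reading responses (46), so Reading responses stays at 46.
Weighted total:
  Term project 88 × 0.14 = 12.32
  Discussion 46 × 0.08 = 3.68
  Case studies 53 × 0.14 = 7.42
  Homework 46 × 0.25 = 11.5
  Practicals 99 × 0.11 = 10.89
  Reading responses 46 × 0.06 = 2.76
  Portfolio 53 × 0.22 = 11.66
Sum = 60.23
60.23 is ≥ 60 and < 67 → D

D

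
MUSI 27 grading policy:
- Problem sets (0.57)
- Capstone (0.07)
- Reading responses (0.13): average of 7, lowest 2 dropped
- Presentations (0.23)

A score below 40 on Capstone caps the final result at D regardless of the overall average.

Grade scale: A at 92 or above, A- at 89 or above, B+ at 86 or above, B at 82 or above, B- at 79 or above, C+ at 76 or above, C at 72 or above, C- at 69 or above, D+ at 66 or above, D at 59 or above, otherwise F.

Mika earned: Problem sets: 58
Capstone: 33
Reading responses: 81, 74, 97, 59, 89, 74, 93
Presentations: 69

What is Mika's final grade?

Reading responses: drop 59, 74 → average of remaining 5 = 434/5 = 86.8
Capstone score 33 < 40: minimum not met.
Weighted total:
  Problem sets 58 × 0.57 = 33.06
  Capstone 33 × 0.07 = 2.31
  Reading responses 86.8 × 0.13 = 11.284
  Presentations 69 × 0.23 = 15.87
Sum = 62.524
62.524 would be D; cap at D applies → D.

D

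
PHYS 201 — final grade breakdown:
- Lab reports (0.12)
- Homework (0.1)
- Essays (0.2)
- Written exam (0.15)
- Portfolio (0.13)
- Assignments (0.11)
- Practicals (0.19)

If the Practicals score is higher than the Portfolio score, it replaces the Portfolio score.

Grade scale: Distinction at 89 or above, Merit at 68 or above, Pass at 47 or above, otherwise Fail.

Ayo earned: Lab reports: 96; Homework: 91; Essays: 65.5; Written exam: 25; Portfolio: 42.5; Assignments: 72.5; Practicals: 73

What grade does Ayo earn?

Merit

Practicals (73) > Portfolio (42.5), so Portfolio counts as 73.
Weighted total:
  Lab reports 96 × 0.12 = 11.52
  Homework 91 × 0.1 = 9.1
  Essays 65.5 × 0.2 = 13.1
  Written exam 25 × 0.15 = 3.75
  Portfolio 73 × 0.13 = 9.49
  Assignments 72.5 × 0.11 = 7.975
  Practicals 73 × 0.19 = 13.87
Sum = 68.805
68.805 is ≥ 68 and < 89 → Merit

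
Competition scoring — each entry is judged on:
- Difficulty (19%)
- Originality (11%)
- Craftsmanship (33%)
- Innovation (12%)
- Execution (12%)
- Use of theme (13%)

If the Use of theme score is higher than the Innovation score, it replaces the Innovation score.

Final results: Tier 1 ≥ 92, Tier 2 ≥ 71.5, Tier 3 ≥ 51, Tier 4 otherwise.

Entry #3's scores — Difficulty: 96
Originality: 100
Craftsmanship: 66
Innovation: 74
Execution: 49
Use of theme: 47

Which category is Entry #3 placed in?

Tier 2

Use of theme (47) ≤ Innovation (74), so Innovation stays at 74.
Weighted total:
  Difficulty 96 × 0.19 = 18.24
  Originality 100 × 0.11 = 11
  Craftsmanship 66 × 0.33 = 21.78
  Innovation 74 × 0.12 = 8.88
  Execution 49 × 0.12 = 5.88
  Use of theme 47 × 0.13 = 6.11
Sum = 71.89
71.89 is ≥ 71.5 and < 92 → Tier 2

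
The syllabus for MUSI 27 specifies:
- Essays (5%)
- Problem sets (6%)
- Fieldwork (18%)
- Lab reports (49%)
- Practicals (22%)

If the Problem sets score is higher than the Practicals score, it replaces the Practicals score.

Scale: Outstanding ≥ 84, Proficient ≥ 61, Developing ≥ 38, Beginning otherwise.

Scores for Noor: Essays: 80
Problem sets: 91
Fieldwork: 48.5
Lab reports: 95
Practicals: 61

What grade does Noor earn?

Outstanding

Problem sets (91) > Practicals (61), so Practicals counts as 91.
Weighted total:
  Essays 80 × 0.05 = 4
  Problem sets 91 × 0.06 = 5.46
  Fieldwork 48.5 × 0.18 = 8.73
  Lab reports 95 × 0.49 = 46.55
  Practicals 91 × 0.22 = 20.02
Sum = 84.76
84.76 ≥ 84 → Outstanding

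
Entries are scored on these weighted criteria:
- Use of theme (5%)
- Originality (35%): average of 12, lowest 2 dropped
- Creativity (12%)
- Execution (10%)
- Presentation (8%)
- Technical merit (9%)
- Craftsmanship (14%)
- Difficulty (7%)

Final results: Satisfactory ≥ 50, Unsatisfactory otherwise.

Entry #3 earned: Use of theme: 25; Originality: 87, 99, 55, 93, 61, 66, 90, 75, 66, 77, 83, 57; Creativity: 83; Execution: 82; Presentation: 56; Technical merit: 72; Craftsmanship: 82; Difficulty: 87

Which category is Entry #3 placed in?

Originality: drop 55, 57 → average of remaining 10 = 797/10 = 79.7
Weighted total:
  Use of theme 25 × 0.05 = 1.25
  Originality 79.7 × 0.35 = 27.895
  Creativity 83 × 0.12 = 9.96
  Execution 82 × 0.1 = 8.2
  Presentation 56 × 0.08 = 4.48
  Technical merit 72 × 0.09 = 6.48
  Craftsmanship 82 × 0.14 = 11.48
  Difficulty 87 × 0.07 = 6.09
Sum = 75.835
75.835 ≥ 50 → Satisfactory

Satisfactory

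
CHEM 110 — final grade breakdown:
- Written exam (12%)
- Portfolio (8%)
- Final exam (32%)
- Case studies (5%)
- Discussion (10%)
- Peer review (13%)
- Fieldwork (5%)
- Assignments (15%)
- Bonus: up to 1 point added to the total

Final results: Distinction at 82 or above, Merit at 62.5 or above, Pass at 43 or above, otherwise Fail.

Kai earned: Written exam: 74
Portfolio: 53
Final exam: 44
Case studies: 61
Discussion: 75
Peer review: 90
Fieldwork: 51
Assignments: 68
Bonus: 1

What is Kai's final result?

Merit

Weighted total:
  Written exam 74 × 0.12 = 8.88
  Portfolio 53 × 0.08 = 4.24
  Final exam 44 × 0.32 = 14.08
  Case studies 61 × 0.05 = 3.05
  Discussion 75 × 0.1 = 7.5
  Peer review 90 × 0.13 = 11.7
  Fieldwork 51 × 0.05 = 2.55
  Assignments 68 × 0.15 = 10.2
Sum = 62.2
Bonus: 62.2 + 1 = 63.2
63.2 is ≥ 62.5 and < 82 → Merit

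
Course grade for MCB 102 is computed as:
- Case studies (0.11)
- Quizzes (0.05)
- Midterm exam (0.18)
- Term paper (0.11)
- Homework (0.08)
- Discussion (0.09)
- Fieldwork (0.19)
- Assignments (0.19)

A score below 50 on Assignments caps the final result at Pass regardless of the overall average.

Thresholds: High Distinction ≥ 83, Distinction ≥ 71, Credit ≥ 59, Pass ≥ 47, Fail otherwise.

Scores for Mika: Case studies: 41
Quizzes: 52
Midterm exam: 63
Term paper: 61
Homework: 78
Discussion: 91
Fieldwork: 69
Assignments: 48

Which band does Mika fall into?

Assignments score 48 < 50: minimum not met.
Weighted total:
  Case studies 41 × 0.11 = 4.51
  Quizzes 52 × 0.05 = 2.6
  Midterm exam 63 × 0.18 = 11.34
  Term paper 61 × 0.11 = 6.71
  Homework 78 × 0.08 = 6.24
  Discussion 91 × 0.09 = 8.19
  Fieldwork 69 × 0.19 = 13.11
  Assignments 48 × 0.19 = 9.12
Sum = 61.82
61.82 would be Credit; cap at Pass applies → Pass.

Pass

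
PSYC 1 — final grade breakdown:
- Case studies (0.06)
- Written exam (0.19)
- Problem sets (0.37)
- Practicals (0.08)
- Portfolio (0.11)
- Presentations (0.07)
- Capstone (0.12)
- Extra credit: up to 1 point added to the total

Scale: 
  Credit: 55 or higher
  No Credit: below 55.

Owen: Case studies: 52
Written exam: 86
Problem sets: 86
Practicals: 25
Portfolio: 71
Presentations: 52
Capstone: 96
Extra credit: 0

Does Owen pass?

Credit

Weighted total:
  Case studies 52 × 0.06 = 3.12
  Written exam 86 × 0.19 = 16.34
  Problem sets 86 × 0.37 = 31.82
  Practicals 25 × 0.08 = 2
  Portfolio 71 × 0.11 = 7.81
  Presentations 52 × 0.07 = 3.64
  Capstone 96 × 0.12 = 11.52
Sum = 76.25
Extra credit: 76.25 + 0 = 76.25
76.25 ≥ 55 → Credit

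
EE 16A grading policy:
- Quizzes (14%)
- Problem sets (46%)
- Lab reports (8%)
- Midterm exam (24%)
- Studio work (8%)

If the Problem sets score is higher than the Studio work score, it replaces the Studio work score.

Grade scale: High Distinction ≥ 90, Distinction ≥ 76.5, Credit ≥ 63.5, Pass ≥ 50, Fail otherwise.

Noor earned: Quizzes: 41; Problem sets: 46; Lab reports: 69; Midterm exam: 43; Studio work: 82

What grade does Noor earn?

Problem sets (46) ≤ Studio work (82), so Studio work stays at 82.
Weighted total:
  Quizzes 41 × 0.14 = 5.74
  Problem sets 46 × 0.46 = 21.16
  Lab reports 69 × 0.08 = 5.52
  Midterm exam 43 × 0.24 = 10.32
  Studio work 82 × 0.08 = 6.56
Sum = 49.3
49.3 < 50 → Fail

Fail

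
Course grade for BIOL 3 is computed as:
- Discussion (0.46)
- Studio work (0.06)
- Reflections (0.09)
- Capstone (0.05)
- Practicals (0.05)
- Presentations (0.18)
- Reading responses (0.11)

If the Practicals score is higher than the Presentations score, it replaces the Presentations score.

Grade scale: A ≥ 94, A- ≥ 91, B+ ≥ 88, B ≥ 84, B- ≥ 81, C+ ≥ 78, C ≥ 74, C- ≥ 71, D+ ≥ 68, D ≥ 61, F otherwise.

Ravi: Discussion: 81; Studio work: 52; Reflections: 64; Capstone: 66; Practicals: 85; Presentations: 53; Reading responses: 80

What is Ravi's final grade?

Practicals (85) > Presentations (53), so Presentations counts as 85.
Weighted total:
  Discussion 81 × 0.46 = 37.26
  Studio work 52 × 0.06 = 3.12
  Reflections 64 × 0.09 = 5.76
  Capstone 66 × 0.05 = 3.3
  Practicals 85 × 0.05 = 4.25
  Presentations 85 × 0.18 = 15.3
  Reading responses 80 × 0.11 = 8.8
Sum = 77.79
77.79 is ≥ 74 and < 78 → C

C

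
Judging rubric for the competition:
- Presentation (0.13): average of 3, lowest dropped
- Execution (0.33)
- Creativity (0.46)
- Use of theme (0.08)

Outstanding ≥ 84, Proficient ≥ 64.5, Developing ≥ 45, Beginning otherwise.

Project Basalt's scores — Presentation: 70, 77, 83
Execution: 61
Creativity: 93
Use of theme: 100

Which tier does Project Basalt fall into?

Presentation: drop 70 → average of remaining 2 = 160/2 = 80
Weighted total:
  Presentation 80 × 0.13 = 10.4
  Execution 61 × 0.33 = 20.13
  Creativity 93 × 0.46 = 42.78
  Use of theme 100 × 0.08 = 8
Sum = 81.31
81.31 is ≥ 64.5 and < 84 → Proficient

Proficient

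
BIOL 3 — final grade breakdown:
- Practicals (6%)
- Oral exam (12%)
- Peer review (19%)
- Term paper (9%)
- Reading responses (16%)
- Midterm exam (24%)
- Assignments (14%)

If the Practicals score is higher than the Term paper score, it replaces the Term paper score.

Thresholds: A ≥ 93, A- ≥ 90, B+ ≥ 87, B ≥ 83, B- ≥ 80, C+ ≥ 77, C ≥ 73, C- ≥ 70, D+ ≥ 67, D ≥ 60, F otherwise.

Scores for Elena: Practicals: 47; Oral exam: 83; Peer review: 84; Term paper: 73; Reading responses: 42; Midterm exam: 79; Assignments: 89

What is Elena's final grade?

C

Practicals (47) ≤ Term paper (73), so Term paper stays at 73.
Weighted total:
  Practicals 47 × 0.06 = 2.82
  Oral exam 83 × 0.12 = 9.96
  Peer review 84 × 0.19 = 15.96
  Term paper 73 × 0.09 = 6.57
  Reading responses 42 × 0.16 = 6.72
  Midterm exam 79 × 0.24 = 18.96
  Assignments 89 × 0.14 = 12.46
Sum = 73.45
73.45 is ≥ 73 and < 77 → C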